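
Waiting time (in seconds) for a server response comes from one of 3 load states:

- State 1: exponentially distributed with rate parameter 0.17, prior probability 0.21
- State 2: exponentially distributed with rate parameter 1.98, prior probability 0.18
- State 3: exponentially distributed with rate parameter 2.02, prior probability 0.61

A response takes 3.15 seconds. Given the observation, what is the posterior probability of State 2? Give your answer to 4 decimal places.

P(component k | x) = π_k·f_k(x) / marginal(x), where marginal(x) = Σ_j π_j·f_j(x).
Component likelihoods at x = 3.15 seconds:
  p_1 = 0.17·e^(−0.17·3.15) = 0.17·e^(−0.5355) = 0.099514
  p_2 = 1.98·e^(−1.98·3.15) = 1.98·e^(−6.2370) = 0.00387231
  p_3 = 2.02·e^(−2.02·3.15) = 2.02·e^(−6.3630) = 0.00348286
Multiply by the mixture weights:
  π_1·p_1 = 0.21 × 0.099514 = 0.0208979
  π_2·p_2 = 0.18 × 0.00387231 = 0.000697016
  π_3·p_3 = 0.61 × 0.00348286 = 0.00212454
Evidence: 0.0208979 + 0.000697016 + 0.00212454 = 0.0237195
P(State 2 | data) ≈ 0.0294

0.0294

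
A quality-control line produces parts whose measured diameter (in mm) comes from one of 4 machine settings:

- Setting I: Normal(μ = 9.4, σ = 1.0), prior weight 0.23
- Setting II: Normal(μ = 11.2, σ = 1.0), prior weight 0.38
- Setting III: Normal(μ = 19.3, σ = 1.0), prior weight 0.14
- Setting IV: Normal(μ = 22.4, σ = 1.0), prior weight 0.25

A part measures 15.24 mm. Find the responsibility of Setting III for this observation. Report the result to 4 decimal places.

0.2536

The responsibility of component k is w_k f_k(x) divided by Σ_j w_j f_j(x).
Component likelihoods at x = 15.24 mm:
  p_I = (1/(1.0·√(2π)))·exp(−(15.24−9.4)²/(2·1.0²)) = 0.398942·exp(-17.05280) = 1.56665e-08
  p_II = (1/(1.0·√(2π)))·exp(−(15.24−11.2)²/(2·1.0²)) = 0.398942·exp(-8.16080) = 0.000113951
  p_III = (1/(1.0·√(2π)))·exp(−(15.24−19.3)²/(2·1.0²)) = 0.398942·exp(-8.24180) = 0.000105085
  p_IV = (1/(1.0·√(2π)))·exp(−(15.24−22.4)²/(2·1.0²)) = 0.398942·exp(-25.63280) = 2.94257e-12
Unnormalised posteriors:
  w_I·p_I = 0.23 × 1.56665e-08 = 3.6033e-09
  w_II·p_II = 0.38 × 0.000113951 = 4.33015e-05
  w_III·p_III = 0.14 × 0.000105085 = 1.47119e-05
  w_IV·p_IV = 0.25 × 2.94257e-12 = 7.35642e-13
Marginal: 3.6033e-09 + 4.33015e-05 + 1.47119e-05 + 7.35642e-13 = 5.80171e-05
P(Setting III | data) = 1.47119e-05 / 5.80171e-05 ≈ 0.2536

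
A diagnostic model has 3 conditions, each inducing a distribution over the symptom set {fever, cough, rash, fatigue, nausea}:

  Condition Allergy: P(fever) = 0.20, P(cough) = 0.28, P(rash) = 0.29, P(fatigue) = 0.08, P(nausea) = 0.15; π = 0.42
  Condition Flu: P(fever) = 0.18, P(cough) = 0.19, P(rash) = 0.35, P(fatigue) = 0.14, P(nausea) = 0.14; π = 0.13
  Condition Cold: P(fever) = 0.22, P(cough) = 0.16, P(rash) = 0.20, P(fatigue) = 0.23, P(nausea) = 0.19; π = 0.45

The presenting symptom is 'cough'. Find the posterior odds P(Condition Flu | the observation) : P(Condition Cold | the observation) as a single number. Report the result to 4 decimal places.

Since P(k|x) ∝ π_k f_k(x), the posterior odds are π_i f_i(x) / (π_j f_j(x)).
Evaluate each component's likelihood at the observed value:
  p_Allergy = 0.28
  p_Flu = 0.19
  p_Cold = 0.16
Odds = (0.13/0.45) × (0.19/0.16) = 0.288889 × 1.1875 ≈ 0.3431

0.3431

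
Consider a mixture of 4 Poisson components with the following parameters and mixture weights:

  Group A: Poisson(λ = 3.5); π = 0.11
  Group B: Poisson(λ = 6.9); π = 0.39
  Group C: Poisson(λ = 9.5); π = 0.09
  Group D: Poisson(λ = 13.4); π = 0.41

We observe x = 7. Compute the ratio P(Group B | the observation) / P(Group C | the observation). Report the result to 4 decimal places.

Only the two components matter; the odds are (π_i f_i(x)) / (π_j f_j(x)).
Component likelihoods at x = 7:
  L_A = e^(−3.5)·3.5^7/7! = 0.0385492
  L_B = e^(−6.9)·6.9^7/7! = 0.148895
  L_C = e^(−9.5)·9.5^7/7! = 0.103714
  L_D = e^(−13.4)·13.4^7/7! = 0.0233215
Posterior odds = (π_B·L_B) / (π_C·L_C) = (0.39·0.148895) / (0.09·0.103714) = 0.0580692 / 0.00933425 ≈ 6.2211

6.2211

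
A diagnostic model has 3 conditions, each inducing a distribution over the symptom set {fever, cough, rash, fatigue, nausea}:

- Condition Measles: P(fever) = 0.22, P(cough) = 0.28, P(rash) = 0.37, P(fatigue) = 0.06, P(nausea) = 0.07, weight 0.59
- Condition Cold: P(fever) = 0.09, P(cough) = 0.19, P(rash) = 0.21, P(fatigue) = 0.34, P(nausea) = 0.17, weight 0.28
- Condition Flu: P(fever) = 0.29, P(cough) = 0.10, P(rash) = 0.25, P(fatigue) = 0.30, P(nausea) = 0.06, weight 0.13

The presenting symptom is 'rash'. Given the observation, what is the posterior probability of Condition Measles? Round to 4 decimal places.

The responsibility of component k is π_k f_k(x) divided by Σ_j π_j f_j(x).
Evaluate each component's likelihood at the observed value:
  L_Measles = P(rash | comp) = 0.37
  L_Cold = P(rash | comp) = 0.21
  L_Flu = P(rash | comp) = 0.25
Prior × likelihood for each component:
  π_Measles·L_Measles = 0.59 × 0.37 = 0.2183
  π_Cold·L_Cold = 0.28 × 0.21 = 0.0588
  π_Flu·L_Flu = 0.13 × 0.25 = 0.0325
Normaliser: 0.2183 + 0.0588 + 0.0325 = 0.3096
Responsibility of Condition Measles: 0.2183 / 0.3096 ≈ 0.7051

0.7051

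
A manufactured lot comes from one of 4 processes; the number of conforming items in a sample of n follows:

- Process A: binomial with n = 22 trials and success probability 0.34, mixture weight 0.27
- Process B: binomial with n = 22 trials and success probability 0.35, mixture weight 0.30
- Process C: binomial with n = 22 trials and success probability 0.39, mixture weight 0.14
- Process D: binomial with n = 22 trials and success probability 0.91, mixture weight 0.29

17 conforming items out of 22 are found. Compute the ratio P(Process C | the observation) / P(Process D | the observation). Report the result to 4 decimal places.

Posterior odds = (π_i f_i(x)) / (π_j f_j(x)); the normalising sum cancels.
Evaluate each component's likelihood at the observed value:
  f_A = 3.57584e-05
  f_B = 5.42301e-05
  f_C = 0.000248464
  f_D = 0.031292
Odds = (0.14/0.29) × (0.000248464/0.031292) = 0.482759 × 0.0079402 ≈ 0.0038

0.0038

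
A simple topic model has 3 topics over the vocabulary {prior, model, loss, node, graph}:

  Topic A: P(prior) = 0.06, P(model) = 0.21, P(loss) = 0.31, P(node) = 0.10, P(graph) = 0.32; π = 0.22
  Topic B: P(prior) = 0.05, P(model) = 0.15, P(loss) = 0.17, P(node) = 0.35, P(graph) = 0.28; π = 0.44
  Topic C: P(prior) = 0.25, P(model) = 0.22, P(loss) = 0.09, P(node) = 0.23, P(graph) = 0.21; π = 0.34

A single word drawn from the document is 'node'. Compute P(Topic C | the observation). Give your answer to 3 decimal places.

Apply Bayes' rule: the posterior for each component is proportional to its prior times its likelihood at x.
Evaluate each component's likelihood at the observed value:
  p_A = 0.1
  p_B = 0.35
  p_C = 0.23
Prior × likelihood for each component:
  π_A·p_A = 0.22 × 0.1 = 0.022
  π_B·p_B = 0.44 × 0.35 = 0.154
  π_C·p_C = 0.34 × 0.23 = 0.0782
Sum: 0.022 + 0.154 + 0.0782 = 0.2542
Responsibility of Topic C: 0.0782 / 0.2542 ≈ 0.308

0.308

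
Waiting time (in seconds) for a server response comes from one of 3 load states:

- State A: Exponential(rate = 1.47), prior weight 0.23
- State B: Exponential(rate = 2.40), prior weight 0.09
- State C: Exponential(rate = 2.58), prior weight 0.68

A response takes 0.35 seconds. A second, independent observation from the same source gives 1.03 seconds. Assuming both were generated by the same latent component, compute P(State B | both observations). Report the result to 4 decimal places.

By Bayes' theorem, P(k | x) = w_k f_k(x) / Σ_j w_j f_j(x).
Since both observations come from the same component, the likelihood for component k is f_k(x₁)·f_k(x₂).
  f_A = [1.47·e^(−1.47·0.35) = 1.47·e^(−0.5145) = 0.878765] × [0.323409] = 0.284201
  f_B = [2.40·e^(−2.40·0.35) = 2.40·e^(−0.8400) = 1.03611] × [0.202598] = 0.209913
  f_C = [2.58·e^(−2.58·0.35) = 2.58·e^(−0.9030) = 1.04581] × [0.180936] = 0.189224
Unnormalised posteriors:
  w_A·f_A = 0.23 × 0.284201 = 0.0653661
  w_B·f_B = 0.09 × 0.209913 = 0.0188922
  w_C·f_C = 0.68 × 0.189224 = 0.128673
Denominator: 0.0653661 + 0.0188922 + 0.128673 = 0.212931
P(State B | x) ≈ 0.0887

0.0887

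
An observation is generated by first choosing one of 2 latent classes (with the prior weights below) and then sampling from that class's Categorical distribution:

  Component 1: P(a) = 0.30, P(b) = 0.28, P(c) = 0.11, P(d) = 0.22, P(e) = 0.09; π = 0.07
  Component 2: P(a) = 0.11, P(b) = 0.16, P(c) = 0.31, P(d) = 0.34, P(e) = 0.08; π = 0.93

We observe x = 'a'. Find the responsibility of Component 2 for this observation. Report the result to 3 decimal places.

By Bayes' theorem, P(k | x) = w_k f_k(x) / Σ_j w_j f_j(x).
Evaluate each component's likelihood at the observed value:
  f_1 = P(a | comp) = 0.30
  f_2 = P(a | comp) = 0.11
Prior × likelihood for each component:
  w_1·f_1 = 0.07 × 0.3 = 0.021
  w_2·f_2 = 0.93 × 0.11 = 0.1023
Marginal: 0.021 + 0.1023 = 0.1233
P(Component 2 | the observation) ≈ 0.830

0.830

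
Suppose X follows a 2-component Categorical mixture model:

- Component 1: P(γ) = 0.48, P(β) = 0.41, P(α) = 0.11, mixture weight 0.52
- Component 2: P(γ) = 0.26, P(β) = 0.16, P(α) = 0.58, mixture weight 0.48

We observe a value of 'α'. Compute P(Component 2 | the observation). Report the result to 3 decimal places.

The responsibility of component k is π_k f_k(x) divided by Σ_j π_j f_j(x).
Categorical probabilities:
  f_1 = P(α | comp) = 0.11
  f_2 = P(α | comp) = 0.58
Unnormalised posteriors:
  π_1·f_1 = 0.52 × 0.11 = 0.0572
  π_2·f_2 = 0.48 × 0.58 = 0.2784
Evidence: 0.0572 + 0.2784 = 0.3356
So the posterior for Component 2 is 0.2784 / 0.3356 ≈ 0.830.

0.830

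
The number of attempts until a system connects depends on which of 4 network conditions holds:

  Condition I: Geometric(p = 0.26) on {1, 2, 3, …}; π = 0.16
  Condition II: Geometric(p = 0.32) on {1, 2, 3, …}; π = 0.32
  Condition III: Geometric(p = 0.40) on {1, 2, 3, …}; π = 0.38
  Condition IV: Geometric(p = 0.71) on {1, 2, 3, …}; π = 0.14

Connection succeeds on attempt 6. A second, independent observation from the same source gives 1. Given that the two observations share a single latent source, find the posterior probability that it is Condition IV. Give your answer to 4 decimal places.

By Bayes' theorem, P(k | x) = w_k f_k(x) / Σ_j w_j f_j(x).
Since both observations come from the same component, the likelihood for component k is f_k(x₁)·f_k(x₂).
  L_I = [0.0576942] × [0.26] = 0.0150005
  L_II = [0.0465259] × [0.32] = 0.0148883
  L_III = [0.031104] × [0.4] = 0.0124416
  L_IV = [0.00145629] × [0.71] = 0.00103397
Unnormalised posteriors:
  w_I·L_I = 0.16 × 0.0150005 = 0.00240008
  w_II·L_II = 0.32 × 0.0148883 = 0.00476425
  w_III·L_III = 0.38 × 0.0124416 = 0.00472781
  w_IV·L_IV = 0.14 × 0.00103397 = 0.000144755
Sum: 0.00240008 + 0.00476425 + 0.00472781 + 0.000144755 = 0.0120369
Responsibility of Condition IV: 0.000144755 / 0.0120369 ≈ 0.0120

0.0120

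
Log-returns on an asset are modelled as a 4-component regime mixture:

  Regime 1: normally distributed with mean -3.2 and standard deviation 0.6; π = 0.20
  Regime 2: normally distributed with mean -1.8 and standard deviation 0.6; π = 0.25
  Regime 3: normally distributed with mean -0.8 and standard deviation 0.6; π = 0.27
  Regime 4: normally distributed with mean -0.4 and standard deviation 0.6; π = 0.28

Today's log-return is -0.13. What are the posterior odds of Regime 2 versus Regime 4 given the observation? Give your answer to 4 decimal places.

Since P(k|x) ∝ π_k f_k(x), the posterior odds are π_i f_i(x) / (π_j f_j(x)).
Component likelihoods at x = -0.13:
  f_1 = (1/(0.6·√(2π)))·exp(−(-0.13−-3.2)²/(2·0.6²)) = 0.664904·exp(-13.09014) = 1.37336e-06
  f_2 = (1/(0.6·√(2π)))·exp(−(-0.13−-1.8)²/(2·0.6²)) = 0.664904·exp(-3.87347) = 0.0138207
  f_3 = (1/(0.6·√(2π)))·exp(−(-0.13−-0.8)²/(2·0.6²)) = 0.664904·exp(-0.62347) = 0.356442
  f_4 = (1/(0.6·√(2π)))·exp(−(-0.13−-0.4)²/(2·0.6²)) = 0.664904·exp(-0.10125) = 0.600878
0.00345518 / 0.168246 ≈ 0.0205

0.0205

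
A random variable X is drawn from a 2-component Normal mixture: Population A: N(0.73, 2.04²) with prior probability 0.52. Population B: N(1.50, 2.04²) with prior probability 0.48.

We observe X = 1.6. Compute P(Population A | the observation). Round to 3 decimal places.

0.498

By Bayes' theorem, P(k | x) = w_k f_k(x) / Σ_j w_j f_j(x).
Evaluate each component's likelihood at the observed value:
  L_A = (1/(2.04·√(2π)))·exp(−(1.6−0.73)²/(2·2.04²)) = 0.195560·exp(-0.09094) = 0.178561
  L_B = (1/(2.04·√(2π)))·exp(−(1.6−1.50)²/(2·2.04²)) = 0.195560·exp(-0.00120) = 0.195325
Unnormalised posteriors:
  w_A·L_A = 0.52 × 0.178561 = 0.0928515
  w_B·L_B = 0.48 × 0.195325 = 0.0937561
Sum: 0.0928515 + 0.0937561 = 0.186608
P(Population A | data) ≈ 0.498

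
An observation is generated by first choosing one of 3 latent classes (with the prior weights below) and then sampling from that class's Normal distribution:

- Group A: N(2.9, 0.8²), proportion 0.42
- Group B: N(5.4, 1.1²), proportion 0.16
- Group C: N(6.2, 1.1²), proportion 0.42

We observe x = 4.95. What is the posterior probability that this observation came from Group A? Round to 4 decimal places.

Posterior ∝ prior × likelihood, so P(k | x) ∝ P(Z=k) f_k(x); normalise over all components.
Normal densities:
  L_A = (1/(0.8·√(2π)))·exp(−(4.95−2.9)²/(2·0.8²)) = 0.498678·exp(-3.28320) = 0.0187044
  L_B = (1/(1.1·√(2π)))·exp(−(4.95−5.4)²/(2·1.1²)) = 0.362675·exp(-0.08368) = 0.333562
  L_C = (1/(1.1·√(2π)))·exp(−(4.95−6.2)²/(2·1.1²)) = 0.362675·exp(-0.64566) = 0.190156
Multiply by the mixture weights:
  P(Z=A)·L_A = 0.42 × 0.0187044 = 0.00785584
  P(Z=B)·L_B = 0.16 × 0.333562 = 0.0533699
  P(Z=C)·L_C = 0.42 × 0.190156 = 0.0798656
Evidence: 0.00785584 + 0.0533699 + 0.0798656 = 0.141091
So the posterior for Group A is 0.00785584 / 0.141091 ≈ 0.0557.

0.0557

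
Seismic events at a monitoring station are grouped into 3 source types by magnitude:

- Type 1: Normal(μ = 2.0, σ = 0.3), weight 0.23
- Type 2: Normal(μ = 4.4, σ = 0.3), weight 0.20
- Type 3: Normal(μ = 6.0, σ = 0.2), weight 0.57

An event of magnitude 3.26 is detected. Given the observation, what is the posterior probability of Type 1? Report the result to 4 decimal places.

Apply Bayes' rule: the posterior for each component is proportional to its prior times its likelihood at x.
Evaluate each component's likelihood at the observed value:
  p_1 = (1/(0.3·√(2π)))·exp(−(3.26−2.0)²/(2·0.3²)) = 1.329808·exp(-8.82000) = 0.000196477
  p_2 = (1/(0.3·√(2π)))·exp(−(3.26−4.4)²/(2·0.3²)) = 1.329808·exp(-7.22000) = 0.000973156
  p_3 = (1/(0.2·√(2π)))·exp(−(3.26−6.0)²/(2·0.2²)) = 1.994711·exp(-93.84500) = 3.49554e-41
Weight by the priors:
  P(Z=1)·p_1 = 0.23 × 0.000196477 = 4.51897e-05
  P(Z=2)·p_2 = 0.20 × 0.000973156 = 0.000194631
  P(Z=3)·p_3 = 0.57 × 3.49554e-41 = 1.99246e-41
Sum: 4.51897e-05 + 0.000194631 + 1.99246e-41 = 0.000239821
So the posterior for Type 1 is 4.51897e-05 / 0.000239821 ≈ 0.1884.

0.1884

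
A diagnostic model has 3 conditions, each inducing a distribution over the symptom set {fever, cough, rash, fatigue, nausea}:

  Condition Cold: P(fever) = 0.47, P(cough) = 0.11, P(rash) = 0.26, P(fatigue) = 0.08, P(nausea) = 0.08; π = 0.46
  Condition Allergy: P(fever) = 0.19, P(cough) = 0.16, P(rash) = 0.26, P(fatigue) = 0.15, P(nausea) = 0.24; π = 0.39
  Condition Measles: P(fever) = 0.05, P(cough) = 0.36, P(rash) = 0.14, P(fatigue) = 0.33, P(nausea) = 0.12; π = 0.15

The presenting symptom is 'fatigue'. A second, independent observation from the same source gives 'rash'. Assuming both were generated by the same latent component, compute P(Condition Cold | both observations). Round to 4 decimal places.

Posterior ∝ prior × likelihood, so P(k | x) ∝ w_k f_k(x); normalise over all components.
Since both observations come from the same component, the likelihood for component k is f_k(x₁)·f_k(x₂).
  p_Cold = [P(fatigue | comp) = 0.08] × [0.26] = 0.0208
  p_Allergy = [P(fatigue | comp) = 0.15] × [0.26] = 0.039
  p_Measles = [P(fatigue | comp) = 0.33] × [0.14] = 0.0462
Weight by the priors:
  w_Cold·p_Cold = 0.46 × 0.0208 = 0.009568
  w_Allergy·p_Allergy = 0.39 × 0.039 = 0.01521
  w_Measles·p_Measles = 0.15 × 0.0462 = 0.00693
Denominator: 0.009568 + 0.01521 + 0.00693 = 0.031708
P(Condition Cold | x) ≈ 0.3018

0.3018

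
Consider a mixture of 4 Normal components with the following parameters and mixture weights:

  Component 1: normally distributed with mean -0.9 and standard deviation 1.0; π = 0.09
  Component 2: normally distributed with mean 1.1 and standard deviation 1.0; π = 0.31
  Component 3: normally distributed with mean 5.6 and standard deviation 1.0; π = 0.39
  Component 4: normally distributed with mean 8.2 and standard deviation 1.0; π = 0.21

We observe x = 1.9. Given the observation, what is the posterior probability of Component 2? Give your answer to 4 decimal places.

Apply Bayes' rule: the posterior for each component is proportional to its prior times its likelihood at x.
Normal densities:
  f_1 = (1/(1.0·√(2π)))·exp(−(1.9−-0.9)²/(2·1.0²)) = 0.398942·exp(-3.92000) = 0.00791545
  f_2 = (1/(1.0·√(2π)))·exp(−(1.9−1.1)²/(2·1.0²)) = 0.398942·exp(-0.32000) = 0.289692
  f_3 = (1/(1.0·√(2π)))·exp(−(1.9−5.6)²/(2·1.0²)) = 0.398942·exp(-6.84500) = 0.00042478
  f_4 = (1/(1.0·√(2π)))·exp(−(1.9−8.2)²/(2·1.0²)) = 0.398942·exp(-19.84500) = 9.60143e-10
Multiply by the mixture weights:
  π_1·f_1 = 0.09 × 0.00791545 = 0.000712391
  π_2·f_2 = 0.31 × 0.289692 = 0.0898044
  π_3·f_3 = 0.39 × 0.00042478 = 0.000165664
  π_4·f_4 = 0.21 × 9.60143e-10 = 2.0163e-10
Normaliser: 0.000712391 + 0.0898044 + 0.000165664 + 2.0163e-10 = 0.0906824
So the posterior for Component 2 is 0.0898044 / 0.0906824 ≈ 0.9903.

0.9903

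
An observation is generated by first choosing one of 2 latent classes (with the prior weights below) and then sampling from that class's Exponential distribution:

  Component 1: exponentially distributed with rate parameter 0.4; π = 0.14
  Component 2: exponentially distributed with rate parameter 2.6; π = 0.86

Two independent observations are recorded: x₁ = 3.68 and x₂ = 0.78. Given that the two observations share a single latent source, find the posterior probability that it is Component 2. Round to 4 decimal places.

0.0140

Apply Bayes' rule: the posterior for each component is proportional to its prior times its likelihood at x.
Since both observations come from the same component, the likelihood for component k is f_k(x₁)·f_k(x₂).
  f_1 = [0.0917864] × [0.292793] = 0.0268744
  f_2 = [0.000181821] × [0.342156] = 6.22111e-05
Prior × likelihood for each component:
  P(Z=1)·f_1 = 0.14 × 0.0268744 = 0.00376241
  P(Z=2)·f_2 = 0.86 × 6.22111e-05 = 5.35015e-05
Evidence: 0.00376241 + 5.35015e-05 = 0.00381592
P(Component 2 | x₁, x₂) ≈ 0.0140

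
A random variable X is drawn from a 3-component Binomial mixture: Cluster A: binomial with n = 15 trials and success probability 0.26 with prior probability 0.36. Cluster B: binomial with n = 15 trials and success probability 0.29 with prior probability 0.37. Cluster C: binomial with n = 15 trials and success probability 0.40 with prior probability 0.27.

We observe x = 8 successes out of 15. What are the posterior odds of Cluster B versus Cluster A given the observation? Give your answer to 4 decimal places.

Since P(k|x) ∝ P(Z=k) f_k(x), the posterior odds are P(Z=i) f_i(x) / (P(Z=j) f_j(x)).
Binomial probabilities:
  p_A = 0.0163289
  p_B = 0.029278
  p_C = 0.118056
Odds = (0.37/0.36) × (0.029278/0.0163289) = 1.02778 × 1.79301 ≈ 1.8428

1.8428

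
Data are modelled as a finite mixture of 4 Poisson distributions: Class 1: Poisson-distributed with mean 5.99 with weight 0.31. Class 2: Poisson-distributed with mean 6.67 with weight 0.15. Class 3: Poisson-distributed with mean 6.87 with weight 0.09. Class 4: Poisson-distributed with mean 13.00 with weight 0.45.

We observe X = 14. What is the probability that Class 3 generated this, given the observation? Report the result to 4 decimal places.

By Bayes' theorem, P(k | x) = π_k f_k(x) / Σ_j π_j f_j(x).
Evaluate each component's likelihood at the observed value:
  L_1 = e^(−5.99)·5.99^14/14! = 0.00219858
  L_2 = e^(−6.67)·6.67^14/14! = 0.00501891
  L_3 = e^(−6.87)·6.87^14/14! = 0.00621417
  L_4 = e^(−13.00)·13.00^14/14! = 0.102087
Prior × likelihood for each component:
  π_1·L_1 = 0.31 × 0.00219858 = 0.000681561
  π_2·L_2 = 0.15 × 0.00501891 = 0.000752836
  π_3·L_3 = 0.09 × 0.00621417 = 0.000559275
  π_4·L_4 = 0.45 × 0.102087 = 0.0459391
Marginal: 0.000681561 + 0.000752836 + 0.000559275 + 0.0459391 = 0.0479328
So the posterior for Class 3 is 0.000559275 / 0.0479328 ≈ 0.0117.

0.0117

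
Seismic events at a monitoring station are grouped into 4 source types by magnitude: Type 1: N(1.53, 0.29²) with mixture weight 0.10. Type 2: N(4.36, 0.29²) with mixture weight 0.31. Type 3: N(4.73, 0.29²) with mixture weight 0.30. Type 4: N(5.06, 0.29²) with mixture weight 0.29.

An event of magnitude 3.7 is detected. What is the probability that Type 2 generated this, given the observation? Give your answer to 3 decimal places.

0.977

Apply Bayes' rule: the posterior for each component is proportional to its prior times its likelihood at x.
Normal densities:
  f_1 = (1/(0.29·√(2π)))·exp(−(3.7−1.53)²/(2·0.29²)) = 1.375663·exp(-27.99584) = 9.55155e-13
  f_2 = (1/(0.29·√(2π)))·exp(−(3.7−4.36)²/(2·0.29²)) = 1.375663·exp(-2.58977) = 0.103226
  f_3 = (1/(0.29·√(2π)))·exp(−(3.7−4.73)²/(2·0.29²)) = 1.375663·exp(-6.30737) = 0.00250758
  f_4 = (1/(0.29·√(2π)))·exp(−(3.7−5.06)²/(2·0.29²)) = 1.375663·exp(-10.99643) = 2.3058e-05
Unnormalised posteriors:
  π_1·f_1 = 0.10 × 9.55155e-13 = 9.55155e-14
  π_2·f_2 = 0.31 × 0.103226 = 0.0319999
  π_3·f_3 = 0.30 × 0.00250758 = 0.000752275
  π_4·f_4 = 0.29 × 2.3058e-05 = 6.68683e-06
Denominator: 9.55155e-14 + 0.0319999 + 0.000752275 + 6.68683e-06 = 0.0327589
P(Type 2 | x) = 0.0319999 / 0.0327589 ≈ 0.977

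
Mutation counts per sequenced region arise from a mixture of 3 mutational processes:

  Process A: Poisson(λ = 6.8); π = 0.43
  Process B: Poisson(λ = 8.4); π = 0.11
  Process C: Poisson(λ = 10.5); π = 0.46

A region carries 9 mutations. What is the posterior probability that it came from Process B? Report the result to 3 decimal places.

Apply Bayes' rule: the posterior for each component is proportional to its prior times its likelihood at x.
Evaluate each component's likelihood at the observed value:
  f_A = e^(−6.8)·6.8^9/9! = 0.0954146
  f_B = e^(−8.4)·8.4^9/9! = 0.129026
  f_C = e^(−10.5)·10.5^9/9! = 0.11772
Multiply by the mixture weights:
  w_A·f_A = 0.43 × 0.0954146 = 0.0410283
  w_B·f_B = 0.11 × 0.129026 = 0.0141928
  w_C·f_C = 0.46 × 0.11772 = 0.054151
Sum: 0.0410283 + 0.0141928 + 0.054151 = 0.109372
So the posterior for Process B is 0.0141928 / 0.109372 ≈ 0.130.

0.130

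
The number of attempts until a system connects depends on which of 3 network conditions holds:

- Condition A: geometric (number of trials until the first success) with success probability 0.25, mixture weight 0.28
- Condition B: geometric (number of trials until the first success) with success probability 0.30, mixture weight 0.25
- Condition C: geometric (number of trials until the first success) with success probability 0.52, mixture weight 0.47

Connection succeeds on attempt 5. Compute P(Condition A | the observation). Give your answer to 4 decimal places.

The responsibility of component k is π_k f_k(x) divided by Σ_j π_j f_j(x).
Evaluate each component's likelihood at the observed value:
  L_A = 0.25·(1−0.25)^4 = 0.25·0.316406 = 0.0791016
  L_B = 0.30·(1−0.30)^4 = 0.30·0.2401 = 0.07203
  L_C = 0.52·(1−0.52)^4 = 0.52·0.0530842 = 0.0276038
Multiply by the mixture weights:
  π_A·L_A = 0.28 × 0.0791016 = 0.0221484
  π_B·L_B = 0.25 × 0.07203 = 0.0180075
  π_C·L_C = 0.47 × 0.0276038 = 0.0129738
Evidence: 0.0221484 + 0.0180075 + 0.0129738 = 0.0531297
Responsibility of Condition A: 0.0221484 / 0.0531297 ≈ 0.4169

0.4169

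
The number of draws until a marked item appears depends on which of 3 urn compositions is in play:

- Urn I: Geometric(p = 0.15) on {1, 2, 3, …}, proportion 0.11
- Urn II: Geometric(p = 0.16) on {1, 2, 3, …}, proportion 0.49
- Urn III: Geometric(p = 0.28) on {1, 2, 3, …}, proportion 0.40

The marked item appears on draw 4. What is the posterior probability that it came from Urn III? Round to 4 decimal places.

Posterior ∝ prior × likelihood, so P(k | x) ∝ P(Z=k) f_k(x); normalise over all components.
Geometric probabilities:
  f_I = 0.15·(1−0.15)^3 = 0.15·0.614125 = 0.0921187
  f_II = 0.16·(1−0.16)^3 = 0.16·0.592704 = 0.0948326
  f_III = 0.28·(1−0.28)^3 = 0.28·0.373248 = 0.104509
Multiply by the mixture weights:
  P(Z=I)·f_I = 0.11 × 0.0921187 = 0.0101331
  P(Z=II)·f_II = 0.49 × 0.0948326 = 0.046468
  P(Z=III)·f_III = 0.40 × 0.104509 = 0.0418038
Sum: 0.0101331 + 0.046468 + 0.0418038 = 0.0984048
P(Urn III | data) ≈ 0.4248

0.4248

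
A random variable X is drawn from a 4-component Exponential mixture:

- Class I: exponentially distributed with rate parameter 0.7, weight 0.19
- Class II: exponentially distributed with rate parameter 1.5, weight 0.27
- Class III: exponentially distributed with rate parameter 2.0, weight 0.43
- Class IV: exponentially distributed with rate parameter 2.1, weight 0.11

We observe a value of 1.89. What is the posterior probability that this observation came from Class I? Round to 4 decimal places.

0.4258

Posterior ∝ prior × likelihood, so P(k | x) ∝ w_k f_k(x); normalise over all components.
Evaluate each component's likelihood at the observed value:
  L_I = 0.186435
  L_II = 0.0880778
  L_III = 0.0456454
  L_IV = 0.0396739
Prior × likelihood for each component:
  w_I·L_I = 0.19 × 0.186435 = 0.0354226
  w_II·L_II = 0.27 × 0.0880778 = 0.023781
  w_III·L_III = 0.43 × 0.0456454 = 0.0196275
  w_IV·L_IV = 0.11 × 0.0396739 = 0.00436412
Sum: 0.0354226 + 0.023781 + 0.0196275 + 0.00436412 = 0.0831952
So the posterior for Class I is 0.0354226 / 0.0831952 ≈ 0.4258.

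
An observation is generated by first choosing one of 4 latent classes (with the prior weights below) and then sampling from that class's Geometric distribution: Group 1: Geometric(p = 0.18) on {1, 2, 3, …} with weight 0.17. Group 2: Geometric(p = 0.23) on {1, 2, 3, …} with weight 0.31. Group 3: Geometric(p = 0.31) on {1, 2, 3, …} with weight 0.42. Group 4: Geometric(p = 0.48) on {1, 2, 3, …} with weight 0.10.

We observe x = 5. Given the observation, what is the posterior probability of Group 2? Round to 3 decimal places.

P(component k | x) = π_k·f_k(x) / marginal(x), where marginal(x) = Σ_j π_j·f_j(x).
Evaluate each component's likelihood at the observed value:
  p_1 = 0.0813819
  p_2 = 0.080852
  p_3 = 0.0702681
  p_4 = 0.0350958
Weight by the priors:
  π_1·p_1 = 0.17 × 0.0813819 = 0.0138349
  π_2·p_2 = 0.31 × 0.080852 = 0.0250641
  π_3·p_3 = 0.42 × 0.0702681 = 0.0295126
  π_4·p_4 = 0.10 × 0.0350958 = 0.00350958
Sum: 0.0138349 + 0.0250641 + 0.0295126 + 0.00350958 = 0.0719212
Responsibility of Group 2: 0.0250641 / 0.0719212 ≈ 0.348

0.348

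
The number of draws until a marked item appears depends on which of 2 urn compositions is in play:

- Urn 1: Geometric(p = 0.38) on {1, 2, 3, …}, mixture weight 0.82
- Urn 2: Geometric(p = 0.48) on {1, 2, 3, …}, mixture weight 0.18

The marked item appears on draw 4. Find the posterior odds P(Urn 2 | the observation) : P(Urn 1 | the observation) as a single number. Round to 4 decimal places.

0.1636

Since P(k|x) ∝ π_k f_k(x), the posterior odds are π_i f_i(x) / (π_j f_j(x)).
Geometric probabilities:
  L_1 = 0.0905646
  L_2 = 0.0674918
Odds = (0.18/0.82) × (0.0674918/0.0905646) = 0.219512 × 0.745234 ≈ 0.1636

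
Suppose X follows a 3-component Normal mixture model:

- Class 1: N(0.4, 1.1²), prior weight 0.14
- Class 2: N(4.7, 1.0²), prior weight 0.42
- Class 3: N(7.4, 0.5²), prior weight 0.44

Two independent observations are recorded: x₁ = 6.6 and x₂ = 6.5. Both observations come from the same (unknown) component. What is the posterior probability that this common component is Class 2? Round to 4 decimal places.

Posterior ∝ prior × likelihood, so P(k | x) ∝ w_k f_k(x); normalise over all components.
Since both observations come from the same component, the likelihood for component k is f_k(x₁)·f_k(x₂).
  p_1 = [(1/(1.1·√(2π)))·exp(−(6.6−0.4)²/(2·1.1²)) = 0.362675·exp(-15.88430) = 4.582e-08] × [7.61712e-08] = 3.49016e-15
  p_2 = [(1/(1.0·√(2π)))·exp(−(6.6−4.7)²/(2·1.0²)) = 0.398942·exp(-1.80500) = 0.0656158] × [0.0789502] = 0.00518038
  p_3 = [(1/(0.5·√(2π)))·exp(−(6.6−7.4)²/(2·0.5²)) = 0.797885·exp(-1.28000) = 0.221842] × [0.1579] = 0.0350289
Weight by the priors:
  w_1·p_1 = 0.14 × 3.49016e-15 = 4.88623e-16
  w_2·p_2 = 0.42 × 0.00518038 = 0.00217576
  w_3·p_3 = 0.44 × 0.0350289 = 0.0154127
Marginal: 4.88623e-16 + 0.00217576 + 0.0154127 = 0.0175885
P(Class 2 | x₁, x₂) ≈ 0.1237

0.1237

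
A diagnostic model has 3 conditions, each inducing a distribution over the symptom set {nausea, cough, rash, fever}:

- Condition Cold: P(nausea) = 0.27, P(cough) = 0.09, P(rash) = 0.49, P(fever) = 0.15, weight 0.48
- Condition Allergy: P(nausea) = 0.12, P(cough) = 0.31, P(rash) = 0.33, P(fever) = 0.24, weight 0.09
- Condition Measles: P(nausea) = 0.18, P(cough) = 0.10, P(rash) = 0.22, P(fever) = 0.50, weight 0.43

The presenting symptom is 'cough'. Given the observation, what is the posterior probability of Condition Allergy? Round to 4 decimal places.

Apply Bayes' rule: the posterior for each component is proportional to its prior times its likelihood at x.
Component likelihoods at x = 'cough':
  p_Cold = P(cough | comp) = 0.09
  p_Allergy = P(cough | comp) = 0.31
  p_Measles = P(cough | comp) = 0.10
Prior × likelihood for each component:
  π_Cold·p_Cold = 0.48 × 0.09 = 0.0432
  π_Allergy·p_Allergy = 0.09 × 0.31 = 0.0279
  π_Measles·p_Measles = 0.43 × 0.1 = 0.043
Marginal: 0.0432 + 0.0279 + 0.043 = 0.1141
So the posterior for Condition Allergy is 0.0279 / 0.1141 ≈ 0.2445.

0.2445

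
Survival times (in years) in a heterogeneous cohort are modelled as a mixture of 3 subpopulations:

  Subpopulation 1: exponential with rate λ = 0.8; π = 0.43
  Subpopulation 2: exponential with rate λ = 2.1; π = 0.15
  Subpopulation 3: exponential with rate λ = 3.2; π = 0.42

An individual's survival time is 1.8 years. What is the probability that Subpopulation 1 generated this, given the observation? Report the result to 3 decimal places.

By Bayes' theorem, P(k | x) = π_k f_k(x) / Σ_j π_j f_j(x).
Evaluate each component's likelihood at the observed value:
  p_1 = 0.8·e^(−0.8·1.8) = 0.8·e^(−1.4400) = 0.189542
  p_2 = 2.1·e^(−2.1·1.8) = 2.1·e^(−3.7800) = 0.0479277
  p_3 = 3.2·e^(−3.2·1.8) = 3.2·e^(−5.7600) = 0.0100836
Prior × likelihood for each component:
  π_1·p_1 = 0.43 × 0.189542 = 0.0815031
  π_2·p_2 = 0.15 × 0.0479277 = 0.00718915
  π_3·p_3 = 0.42 × 0.0100836 = 0.00423509
Sum: 0.0815031 + 0.00718915 + 0.00423509 = 0.0929274
P(Subpopulation 1 | data) ≈ 0.877

0.877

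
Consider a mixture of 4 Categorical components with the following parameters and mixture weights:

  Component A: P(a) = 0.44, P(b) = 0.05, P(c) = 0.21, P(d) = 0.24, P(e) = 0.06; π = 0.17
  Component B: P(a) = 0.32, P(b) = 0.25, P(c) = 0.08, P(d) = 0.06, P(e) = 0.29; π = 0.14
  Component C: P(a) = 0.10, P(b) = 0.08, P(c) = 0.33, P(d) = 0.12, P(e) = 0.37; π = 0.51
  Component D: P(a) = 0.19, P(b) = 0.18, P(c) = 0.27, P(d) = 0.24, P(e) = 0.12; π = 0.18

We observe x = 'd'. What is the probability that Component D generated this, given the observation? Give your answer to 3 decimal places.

0.281

Apply Bayes' rule: the posterior for each component is proportional to its prior times its likelihood at x.
Evaluate each component's likelihood at the observed value:
  p_A = 0.24
  p_B = 0.06
  p_C = 0.12
  p_D = 0.24
Weight by the priors:
  π_A·p_A = 0.17 × 0.24 = 0.0408
  π_B·p_B = 0.14 × 0.06 = 0.0084
  π_C·p_C = 0.51 × 0.12 = 0.0612
  π_D·p_D = 0.18 × 0.24 = 0.0432
Evidence: 0.0408 + 0.0084 + 0.0612 + 0.0432 = 0.1536
Responsibility of Component D: 0.0432 / 0.1536 ≈ 0.281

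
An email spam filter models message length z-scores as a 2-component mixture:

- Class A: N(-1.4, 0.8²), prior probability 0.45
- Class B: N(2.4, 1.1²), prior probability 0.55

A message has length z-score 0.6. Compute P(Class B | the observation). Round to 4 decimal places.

0.8414

Apply Bayes' rule: the posterior for each component is proportional to its prior times its likelihood at x.
Component likelihoods at x = 0.6:
  p_A = 0.0219104
  p_B = 0.0950748
Weight by the priors:
  π_A·p_A = 0.45 × 0.0219104 = 0.00985967
  π_B·p_B = 0.55 × 0.0950748 = 0.0522911
Marginal: 0.00985967 + 0.0522911 = 0.0621508
P(Class B | the observation) ≈ 0.8414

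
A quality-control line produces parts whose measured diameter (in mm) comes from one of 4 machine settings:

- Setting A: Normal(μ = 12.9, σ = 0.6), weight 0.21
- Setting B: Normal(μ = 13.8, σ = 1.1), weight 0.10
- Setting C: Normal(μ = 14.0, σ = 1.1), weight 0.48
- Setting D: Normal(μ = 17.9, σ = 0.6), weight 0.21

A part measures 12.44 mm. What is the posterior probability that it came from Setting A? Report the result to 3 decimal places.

0.564

Posterior ∝ prior × likelihood, so P(k | x) ∝ π_k f_k(x); normalise over all components.
Component likelihoods at x = 12.44 mm:
  p_A = 0.495592
  p_B = 0.168883
  p_C = 0.132673
  p_D = 6.931e-19
Prior × likelihood for each component:
  π_A·p_A = 0.21 × 0.495592 = 0.104074
  π_B·p_B = 0.10 × 0.168883 = 0.0168883
  π_C·p_C = 0.48 × 0.132673 = 0.063683
  π_D·p_D = 0.21 × 6.931e-19 = 1.45551e-19
Denominator: 0.104074 + 0.0168883 + 0.063683 + 1.45551e-19 = 0.184646
So the posterior for Setting A is 0.104074 / 0.184646 ≈ 0.564.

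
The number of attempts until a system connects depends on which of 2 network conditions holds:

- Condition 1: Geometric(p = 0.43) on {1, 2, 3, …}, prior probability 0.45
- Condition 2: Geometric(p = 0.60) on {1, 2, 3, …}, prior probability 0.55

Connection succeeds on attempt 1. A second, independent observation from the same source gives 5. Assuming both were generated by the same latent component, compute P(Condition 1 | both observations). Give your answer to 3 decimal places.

0.634

P(component k | x) = w_k·f_k(x) / marginal(x), where marginal(x) = Σ_j w_j·f_j(x).
Since both observations come from the same component, the likelihood for component k is f_k(x₁)·f_k(x₂).
  L_1 = [0.43·(1−0.43)^0 = 0.43·1 = 0.43] × [0.0453908] = 0.019518
  L_2 = [0.60·(1−0.60)^0 = 0.60·1 = 0.6] × [0.01536] = 0.009216
Unnormalised posteriors:
  w_1·L_1 = 0.45 × 0.019518 = 0.00878312
  w_2·L_2 = 0.55 × 0.009216 = 0.0050688
Denominator: 0.00878312 + 0.0050688 = 0.0138519
P(Condition 1 | x₁,x₂) = 0.00878312 / 0.0138519 ≈ 0.634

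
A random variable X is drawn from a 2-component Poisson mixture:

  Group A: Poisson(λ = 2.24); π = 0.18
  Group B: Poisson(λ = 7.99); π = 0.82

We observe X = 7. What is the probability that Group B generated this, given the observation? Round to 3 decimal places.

Posterior ∝ prior × likelihood, so P(k | x) ∝ π_k f_k(x); normalise over all components.
Poisson probabilities:
  p_A = 0.00597704
  p_B = 0.13976
Prior × likelihood for each component:
  π_A·p_A = 0.18 × 0.00597704 = 0.00107587
  π_B·p_B = 0.82 × 0.13976 = 0.114603
Marginal: 0.00107587 + 0.114603 = 0.115679
So the posterior for Group B is 0.114603 / 0.115679 ≈ 0.991.

0.991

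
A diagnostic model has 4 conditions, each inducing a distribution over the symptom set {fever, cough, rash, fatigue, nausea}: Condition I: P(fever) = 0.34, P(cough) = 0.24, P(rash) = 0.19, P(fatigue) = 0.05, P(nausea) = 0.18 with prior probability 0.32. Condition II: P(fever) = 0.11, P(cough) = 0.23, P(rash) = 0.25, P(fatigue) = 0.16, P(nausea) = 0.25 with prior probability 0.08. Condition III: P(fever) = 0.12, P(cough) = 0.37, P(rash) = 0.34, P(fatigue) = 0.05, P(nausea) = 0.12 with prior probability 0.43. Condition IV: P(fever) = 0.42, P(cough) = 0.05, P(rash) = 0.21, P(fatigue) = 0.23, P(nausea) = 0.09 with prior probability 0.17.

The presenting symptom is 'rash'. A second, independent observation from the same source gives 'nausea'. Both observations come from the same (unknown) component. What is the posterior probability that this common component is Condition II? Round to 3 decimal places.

0.136

P(component k | x) = π_k·f_k(x) / marginal(x), where marginal(x) = Σ_j π_j·f_j(x).
Since both observations come from the same component, the likelihood for component k is f_k(x₁)·f_k(x₂).
  p_I = [0.19] × [0.18] = 0.0342
  p_II = [0.25] × [0.25] = 0.0625
  p_III = [0.34] × [0.12] = 0.0408
  p_IV = [0.21] × [0.09] = 0.0189
Weight by the priors:
  π_I·p_I = 0.32 × 0.0342 = 0.010944
  π_II·p_II = 0.08 × 0.0625 = 0.005
  π_III·p_III = 0.43 × 0.0408 = 0.017544
  π_IV·p_IV = 0.17 × 0.0189 = 0.003213
Evidence: 0.010944 + 0.005 + 0.017544 + 0.003213 = 0.036701
So the posterior for Condition II is 0.005 / 0.036701 ≈ 0.136.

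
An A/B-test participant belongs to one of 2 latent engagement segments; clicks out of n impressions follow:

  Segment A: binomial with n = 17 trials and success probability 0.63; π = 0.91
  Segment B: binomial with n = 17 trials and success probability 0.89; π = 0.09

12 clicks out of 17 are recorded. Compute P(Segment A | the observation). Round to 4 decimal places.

The responsibility of component k is π_k f_k(x) divided by Σ_j π_j f_j(x).
Component likelihoods at x = 12 clicks out of 17:
  L_A = 0.167743
  L_B = 0.0246147
Multiply by the mixture weights:
  π_A·L_A = 0.91 × 0.167743 = 0.152647
  π_B·L_B = 0.09 × 0.0246147 = 0.00221532
Evidence: 0.152647 + 0.00221532 = 0.154862
Responsibility of Segment A: 0.152647 / 0.154862 ≈ 0.9857

0.9857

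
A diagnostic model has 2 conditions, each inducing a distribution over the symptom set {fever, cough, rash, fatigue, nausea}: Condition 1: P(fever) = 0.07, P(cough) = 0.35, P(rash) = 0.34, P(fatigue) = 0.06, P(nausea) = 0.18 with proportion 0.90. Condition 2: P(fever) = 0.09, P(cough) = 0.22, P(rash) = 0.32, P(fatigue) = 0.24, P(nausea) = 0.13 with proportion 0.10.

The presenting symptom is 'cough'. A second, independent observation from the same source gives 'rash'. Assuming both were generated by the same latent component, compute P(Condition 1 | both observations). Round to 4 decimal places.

By Bayes' theorem, P(k | x) = π_k f_k(x) / Σ_j π_j f_j(x).
Since both observations come from the same component, the likelihood for component k is f_k(x₁)·f_k(x₂).
  L_1 = [0.35] × [0.34] = 0.119
  L_2 = [0.22] × [0.32] = 0.0704
Unnormalised posteriors:
  π_1·L_1 = 0.90 × 0.119 = 0.1071
  π_2·L_2 = 0.10 × 0.0704 = 0.00704
Denominator: 0.1071 + 0.00704 = 0.11414
P(Condition 1 | x₁,x₂) = 0.1071 / 0.11414 ≈ 0.9383

0.9383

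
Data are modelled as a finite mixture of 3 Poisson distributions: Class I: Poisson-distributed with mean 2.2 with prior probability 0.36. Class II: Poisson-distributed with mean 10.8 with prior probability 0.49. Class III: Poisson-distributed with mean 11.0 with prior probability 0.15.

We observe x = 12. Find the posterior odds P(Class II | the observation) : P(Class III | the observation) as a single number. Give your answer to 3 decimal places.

3.201

The posterior odds equal the prior odds times the likelihood ratio: (π_i/π_j)·(f_i(x)/f_j(x)).
Evaluate each component's likelihood at the observed value:
  L_I = e^(−2.2)·2.2^12/12! = 2.97363e-06
  L_II = e^(−10.8)·10.8^12/12! = 0.107243
  L_III = e^(−11.0)·11.0^12/12! = 0.10943
Posterior odds = (π_II·L_II) / (π_III·L_III) = (0.49·0.107243) / (0.15·0.10943) = 0.0525489 / 0.0164145 ≈ 3.201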